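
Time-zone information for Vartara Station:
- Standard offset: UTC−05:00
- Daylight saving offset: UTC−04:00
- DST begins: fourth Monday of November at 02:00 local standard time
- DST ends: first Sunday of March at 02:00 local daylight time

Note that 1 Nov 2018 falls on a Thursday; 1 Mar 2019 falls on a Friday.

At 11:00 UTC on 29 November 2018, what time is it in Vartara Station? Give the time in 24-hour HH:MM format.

1 November 2018 is a Thursday, so the first Monday is November 5 and the fourth is November 26.
1 March 2019 is a Friday, so the first Sunday is March 3.
At the standard offset (UTC−05:00), 11:00 UTC − 5h = 06:00 Vartara Station standard time.
The standard-time date in Vartara Station, 29 November 2018, falls between 26 November 2018 and 3 March 2019, so daylight saving is in effect and Vartara Station is at UTC−04:00.
11:00 UTC − 4h = 07:00 local.

07:00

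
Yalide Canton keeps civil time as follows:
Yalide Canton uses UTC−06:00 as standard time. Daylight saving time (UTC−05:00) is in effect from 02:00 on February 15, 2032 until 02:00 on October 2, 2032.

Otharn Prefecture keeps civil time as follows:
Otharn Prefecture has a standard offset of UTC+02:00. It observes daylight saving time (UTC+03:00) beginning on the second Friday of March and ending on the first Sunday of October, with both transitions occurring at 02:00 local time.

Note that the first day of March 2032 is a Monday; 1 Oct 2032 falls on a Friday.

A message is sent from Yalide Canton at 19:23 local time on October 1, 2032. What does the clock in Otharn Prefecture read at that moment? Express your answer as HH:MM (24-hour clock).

03:23

October 1, 2032 lies within the daylight-saving period (15 February – 2 October), so Yalide Canton is on daylight time, UTC−05:00.
19:23 Yalide Canton + 5h = 00:23 UTC (rolling into the next day, 2 October 2032).
1 March 2032 is a Monday, so the first Friday is March 5 and the second is March 12.
1 October 2032 is a Friday, so the first Sunday is October 3.
At the standard offset (UTC+02:00), 00:23 UTC + 2h = 02:23 Otharn Prefecture standard time.
The standard-time date in Otharn Prefecture, October 2, 2032, falls between 12 March and 3 October, so daylight saving is in effect and Otharn Prefecture is at UTC+03:00.
00:23 UTC + 3h = 03:23 Otharn Prefecture.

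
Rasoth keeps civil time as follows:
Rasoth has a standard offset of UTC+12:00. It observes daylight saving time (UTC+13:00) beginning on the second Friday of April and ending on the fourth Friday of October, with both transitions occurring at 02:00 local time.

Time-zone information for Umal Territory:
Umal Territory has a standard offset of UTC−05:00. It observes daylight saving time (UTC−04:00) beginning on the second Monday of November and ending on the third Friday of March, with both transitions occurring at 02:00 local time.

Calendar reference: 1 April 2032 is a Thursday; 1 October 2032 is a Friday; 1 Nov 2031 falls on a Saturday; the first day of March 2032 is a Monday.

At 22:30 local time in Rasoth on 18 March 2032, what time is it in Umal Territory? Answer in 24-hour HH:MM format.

06:30

1 April 2032 is a Thursday, so the first Friday is April 2 and the second is April 9.
1 October 2032 is a Friday, so the first Friday is October 1 and the fourth is October 22.
18 March 2032 is outside the daylight-saving period (9 April – 22 October), so Rasoth is on standard time, UTC+12:00.
22:30 Rasoth − 12h = 10:30 UTC.
1 November 2031 is a Saturday, so the first Monday is November 3 and the second is November 10.
1 March 2032 is a Monday, so the first Friday is March 5 and the third is March 19.
At the standard offset (UTC−05:00), 10:30 UTC − 5h = 05:30 Umal Territory standard time.
The standard-time date in Umal Territory, 18 March 2032, lies within the daylight-saving period (10 November 2031 – 19 March 2032), so Umal Territory is on daylight time, UTC−04:00.
10:30 UTC − 4h = 06:30 Umal Territory.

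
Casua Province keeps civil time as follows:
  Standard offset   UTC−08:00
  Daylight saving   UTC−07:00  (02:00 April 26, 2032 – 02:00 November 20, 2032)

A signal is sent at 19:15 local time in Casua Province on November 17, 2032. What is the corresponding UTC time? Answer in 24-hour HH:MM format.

02:15

Daylight saving runs 26 April – 20 November; November 17, 2032 is inside that window, so Casua Province is at UTC−07:00.
19:15 local + 7h = 02:15 UTC (rolling into the next day, 18 November 2032).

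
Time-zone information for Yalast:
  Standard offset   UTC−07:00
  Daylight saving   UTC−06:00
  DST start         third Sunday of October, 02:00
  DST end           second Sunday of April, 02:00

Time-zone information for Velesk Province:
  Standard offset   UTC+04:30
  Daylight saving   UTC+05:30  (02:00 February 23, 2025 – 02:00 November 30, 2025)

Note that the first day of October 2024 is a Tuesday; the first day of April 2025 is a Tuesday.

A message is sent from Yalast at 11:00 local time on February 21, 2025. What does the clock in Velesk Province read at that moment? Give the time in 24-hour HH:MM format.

1 October 2024 is a Tuesday, so the first Sunday is October 6 and the third is October 20.
1 April 2025 is a Tuesday, so the first Sunday is April 6 and the second is April 13.
February 21, 2025 falls between 20 October 2024 and 13 April 2025, so daylight saving is in effect and Yalast is at UTC−06:00.
11:00 Yalast + 6h = 17:00 UTC.
At the standard offset (UTC+04:30), 17:00 UTC + 4h30m = 21:30 Velesk Province standard time.
Daylight saving runs 23 February – 30 November; the standard-time date in Velesk Province, February 21, 2025, is outside that window, so Velesk Province is on standard time at UTC+04:30.
17:00 UTC + 4h30m = 21:30 Velesk Province.

21:30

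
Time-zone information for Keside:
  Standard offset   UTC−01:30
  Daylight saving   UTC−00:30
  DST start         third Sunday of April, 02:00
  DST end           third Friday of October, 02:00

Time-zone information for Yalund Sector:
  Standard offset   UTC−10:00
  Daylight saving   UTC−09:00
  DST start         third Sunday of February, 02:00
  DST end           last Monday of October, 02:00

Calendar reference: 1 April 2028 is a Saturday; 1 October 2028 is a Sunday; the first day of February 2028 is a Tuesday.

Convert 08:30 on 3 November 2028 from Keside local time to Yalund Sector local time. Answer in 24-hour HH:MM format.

00:00

1 April 2028 is a Saturday, so the first Sunday is April 2 and the third is April 16.
1 October 2028 is a Sunday, so the first Friday is October 6 and the third is October 20.
3 November 2028 is outside the daylight-saving period (16 April – 20 October), so Keside is on standard time, UTC−01:30.
08:30 Keside + 1h30m = 10:00 UTC.
1 February 2028 is a Tuesday, so the first Sunday is February 6 and the third is February 20.
1 October 2028 is a Sunday, so Mondays fall on 2, 9, 16, 23, 30; the last is October 30.
At the standard offset (UTC−10:00), 10:00 UTC − 10h = 00:00 Yalund Sector standard time.
The standard-time date in Yalund Sector, 3 November 2028, does not fall between 20 February and 30 October, so daylight saving is not in effect and Yalund Sector is at UTC−10:00.
10:00 UTC − 10h = 00:00 Yalund Sector.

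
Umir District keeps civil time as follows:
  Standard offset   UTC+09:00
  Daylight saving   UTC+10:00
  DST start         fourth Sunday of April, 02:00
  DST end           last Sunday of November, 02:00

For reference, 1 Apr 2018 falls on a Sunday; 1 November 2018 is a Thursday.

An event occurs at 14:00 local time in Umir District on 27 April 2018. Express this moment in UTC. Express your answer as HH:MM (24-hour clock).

1 April 2018 is a Sunday, so the first Sunday is April 1 and the fourth is April 22.
1 November 2018 is a Thursday, so Sundays fall on 4, 11, 18, 25; the last is November 25.
27 April 2018 lies within the daylight-saving period (22 April – 25 November), so Umir District is on daylight time, UTC+10:00.
14:00 local − 10h = 04:00 UTC.

04:00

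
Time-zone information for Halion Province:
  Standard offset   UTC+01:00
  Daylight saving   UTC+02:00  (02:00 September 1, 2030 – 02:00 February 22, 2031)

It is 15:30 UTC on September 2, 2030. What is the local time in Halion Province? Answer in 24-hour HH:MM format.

At the standard offset (UTC+01:00), 15:30 UTC + 1h = 16:30 Halion Province standard time.
The standard-time date in Halion Province, September 2, 2030, falls between 1 September 2030 and 22 February 2031, so daylight saving is in effect and Halion Province is at UTC+02:00.
15:30 UTC + 2h = 17:30 local.

17:30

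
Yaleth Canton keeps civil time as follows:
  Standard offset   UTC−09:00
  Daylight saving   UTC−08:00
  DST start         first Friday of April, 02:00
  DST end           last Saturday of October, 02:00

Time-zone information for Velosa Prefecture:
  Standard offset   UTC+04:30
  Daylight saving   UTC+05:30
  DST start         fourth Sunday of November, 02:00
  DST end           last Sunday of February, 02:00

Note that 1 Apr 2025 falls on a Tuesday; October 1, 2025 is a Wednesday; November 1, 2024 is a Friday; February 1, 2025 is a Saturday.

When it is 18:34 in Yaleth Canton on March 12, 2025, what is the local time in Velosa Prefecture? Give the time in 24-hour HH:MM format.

1 April 2025 is a Tuesday, so the first Friday is April 4.
1 October 2025 is a Wednesday, so Saturdays fall on 4, 11, 18, 25; the last is October 25.
March 12, 2025 does not fall between 4 April and 25 October, so daylight saving is not in effect and Yaleth Canton is at UTC−09:00.
18:34 Yaleth Canton + 9h = 03:34 UTC (rolling into the next day, 13 March 2025).
1 November 2024 is a Friday, so the first Sunday is November 3 and the fourth is November 24.
1 February 2025 is a Saturday, so Sundays fall on 2, 9, 16, 23; the last is February 23.
At the standard offset (UTC+04:30), 03:34 UTC + 4h30m = 08:04 Velosa Prefecture standard time.
Daylight saving runs 24 November 2024 – 23 February 2025; the standard-time date in Velosa Prefecture, March 13, 2025, is outside that window, so Velosa Prefecture is on standard time at UTC+04:30.
03:34 UTC + 4h30m = 08:04 Velosa Prefecture.

08:04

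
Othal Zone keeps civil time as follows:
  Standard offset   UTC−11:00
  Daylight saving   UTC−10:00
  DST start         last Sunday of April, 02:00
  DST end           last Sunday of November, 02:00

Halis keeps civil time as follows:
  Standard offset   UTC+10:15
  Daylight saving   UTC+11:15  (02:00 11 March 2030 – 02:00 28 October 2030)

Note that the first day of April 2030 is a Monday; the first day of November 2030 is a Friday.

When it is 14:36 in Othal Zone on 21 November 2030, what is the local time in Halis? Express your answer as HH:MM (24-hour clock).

1 April 2030 is a Monday, so Sundays fall on 7, 14, 21, 28; the last is April 28.
1 November 2030 is a Friday, so Sundays fall on 3, 10, 17, 24; the last is November 24.
21 November 2030 falls between 28 April and 24 November, so daylight saving is in effect and Othal Zone is at UTC−10:00.
14:36 Othal Zone + 10h = 00:36 UTC (rolling into the next day, 22 November 2030).
At the standard offset (UTC+10:15), 00:36 UTC + 10h15m = 10:51 Halis standard time.
Daylight saving runs 11 March – 28 October; the standard-time date in Halis, 22 November 2030, is outside that window, so Halis is on standard time at UTC+10:15.
00:36 UTC + 10h15m = 10:51 Halis.

10:51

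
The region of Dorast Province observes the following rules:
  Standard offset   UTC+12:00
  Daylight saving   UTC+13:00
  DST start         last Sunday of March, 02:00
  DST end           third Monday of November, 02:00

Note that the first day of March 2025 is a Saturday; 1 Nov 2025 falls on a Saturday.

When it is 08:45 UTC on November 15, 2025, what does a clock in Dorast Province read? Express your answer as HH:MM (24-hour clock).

1 March 2025 is a Saturday, so Sundays fall on 2, 9, 16, 23, 30; the last is March 30.
1 November 2025 is a Saturday, so the first Monday is November 3 and the third is November 17.
At the standard offset (UTC+12:00), 08:45 UTC + 12h = 20:45 Dorast Province standard time.
Daylight saving runs 30 March – 17 November; the standard-time date in Dorast Province, November 15, 2025, is inside that window, so Dorast Province is at UTC+13:00.
08:45 UTC + 13h = 21:45 local.

21:45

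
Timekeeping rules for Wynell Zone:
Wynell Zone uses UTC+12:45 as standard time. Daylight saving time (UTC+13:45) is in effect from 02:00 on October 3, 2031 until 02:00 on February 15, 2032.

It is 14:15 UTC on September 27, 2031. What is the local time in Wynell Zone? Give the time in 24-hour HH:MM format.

03:00

At the standard offset (UTC+12:45), 14:15 UTC + 12h45m = 03:00 Wynell Zone standard time (rolling into the next day, 28 September 2031).
The standard-time date in Wynell Zone, September 28, 2031, does not fall between 3 October 2031 and 15 February 2032, so daylight saving is not in effect and Wynell Zone is at UTC+12:45.
14:15 UTC + 12h45m = 03:00 local (rolling into the next day, 28 September 2031).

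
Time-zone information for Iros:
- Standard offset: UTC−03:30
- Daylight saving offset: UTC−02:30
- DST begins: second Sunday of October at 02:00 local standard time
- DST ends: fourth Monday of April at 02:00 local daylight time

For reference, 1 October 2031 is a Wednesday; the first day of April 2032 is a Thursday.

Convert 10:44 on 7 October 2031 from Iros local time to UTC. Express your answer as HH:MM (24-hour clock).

14:14

1 October 2031 is a Wednesday, so the first Sunday is October 5 and the second is October 12.
1 April 2032 is a Thursday, so the first Monday is April 5 and the fourth is April 26.
7 October 2031 is outside the daylight-saving period (12 October 2031 – 26 April 2032), so Iros is on standard time, UTC−03:30.
10:44 local + 3h30m = 14:14 UTC.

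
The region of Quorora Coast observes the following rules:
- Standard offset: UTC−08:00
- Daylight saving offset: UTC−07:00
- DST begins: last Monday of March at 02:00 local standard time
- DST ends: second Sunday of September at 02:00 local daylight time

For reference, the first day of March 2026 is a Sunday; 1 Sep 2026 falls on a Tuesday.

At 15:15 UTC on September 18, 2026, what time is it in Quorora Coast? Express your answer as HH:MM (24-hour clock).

07:15

1 March 2026 is a Sunday, so Mondays fall on 2, 9, 16, 23, 30; the last is March 30.
1 September 2026 is a Tuesday, so the first Sunday is September 6 and the second is September 13.
At the standard offset (UTC−08:00), 15:15 UTC − 8h = 07:15 Quorora Coast standard time.
The standard-time date in Quorora Coast, September 18, 2026, does not fall between 30 March and 13 September, so daylight saving is not in effect and Quorora Coast is at UTC−08:00.
15:15 UTC − 8h = 07:15 local.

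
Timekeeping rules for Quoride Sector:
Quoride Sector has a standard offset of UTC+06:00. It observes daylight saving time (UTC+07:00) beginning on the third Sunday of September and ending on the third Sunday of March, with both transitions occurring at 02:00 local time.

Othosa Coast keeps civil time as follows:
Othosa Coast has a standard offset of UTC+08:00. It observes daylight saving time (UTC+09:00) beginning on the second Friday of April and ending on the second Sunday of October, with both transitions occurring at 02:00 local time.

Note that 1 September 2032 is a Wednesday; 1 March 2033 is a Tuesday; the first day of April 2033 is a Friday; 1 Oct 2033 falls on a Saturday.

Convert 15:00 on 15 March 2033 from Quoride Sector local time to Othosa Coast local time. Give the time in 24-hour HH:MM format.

1 September 2032 is a Wednesday, so the first Sunday is September 5 and the third is September 19.
1 March 2033 is a Tuesday, so the first Sunday is March 6 and the third is March 20.
15 March 2033 falls between 19 September 2032 and 20 March 2033, so daylight saving is in effect and Quoride Sector is at UTC+07:00.
15:00 Quoride Sector − 7h = 08:00 UTC.
1 April 2033 is a Friday, so the first Friday is April 1 and the second is April 8.
1 October 2033 is a Saturday, so the first Sunday is October 2 and the second is October 9.
At the standard offset (UTC+08:00), 08:00 UTC + 8h = 16:00 Othosa Coast standard time.
The standard-time date in Othosa Coast, 15 March 2033, is outside the daylight-saving period (8 April – 9 October), so Othosa Coast is on standard time, UTC+08:00.
08:00 UTC + 8h = 16:00 Othosa Coast.

16:00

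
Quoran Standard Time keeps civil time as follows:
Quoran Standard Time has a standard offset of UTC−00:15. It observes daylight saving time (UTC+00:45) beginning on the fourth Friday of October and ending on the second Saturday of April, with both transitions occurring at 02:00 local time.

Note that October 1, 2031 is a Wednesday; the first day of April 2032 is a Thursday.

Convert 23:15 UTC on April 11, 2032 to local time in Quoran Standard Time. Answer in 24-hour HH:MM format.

23:00

1 October 2031 is a Wednesday, so the first Friday is October 3 and the fourth is October 24.
1 April 2032 is a Thursday, so the first Saturday is April 3 and the second is April 10.
At the standard offset (UTC−00:15), 23:15 UTC − 0h15m = 23:00 Quoran Standard Time standard time.
The standard-time date in Quoran Standard Time, April 11, 2032, does not fall between 24 October 2031 and 10 April 2032, so daylight saving is not in effect and Quoran Standard Time is at UTC−00:15.
23:15 UTC − 0h15m = 23:00 local.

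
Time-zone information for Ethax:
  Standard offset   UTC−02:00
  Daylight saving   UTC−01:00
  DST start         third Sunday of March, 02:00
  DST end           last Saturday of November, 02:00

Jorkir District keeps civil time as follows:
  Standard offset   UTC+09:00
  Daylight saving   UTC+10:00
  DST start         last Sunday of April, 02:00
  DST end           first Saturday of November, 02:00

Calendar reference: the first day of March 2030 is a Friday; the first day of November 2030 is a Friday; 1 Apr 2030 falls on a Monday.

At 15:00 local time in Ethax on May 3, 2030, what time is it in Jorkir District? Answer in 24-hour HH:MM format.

1 March 2030 is a Friday, so the first Sunday is March 3 and the third is March 17.
1 November 2030 is a Friday, so Saturdays fall on 2, 9, 16, 23, 30; the last is November 30.
Daylight saving runs 17 March – 30 November; May 3, 2030 is inside that window, so Ethax is at UTC−01:00.
15:00 Ethax + 1h = 16:00 UTC.
1 April 2030 is a Monday, so Sundays fall on 7, 14, 21, 28; the last is April 28.
1 November 2030 is a Friday, so the first Saturday is November 2.
At the standard offset (UTC+09:00), 16:00 UTC + 9h = 01:00 Jorkir District standard time (rolling into the next day, 4 May 2030).
The standard-time date in Jorkir District, May 4, 2030, lies within the daylight-saving period (28 April – 2 November), so Jorkir District is on daylight time, UTC+10:00.
16:00 UTC + 10h = 02:00 Jorkir District (rolling into the next day, 4 May 2030).

02:00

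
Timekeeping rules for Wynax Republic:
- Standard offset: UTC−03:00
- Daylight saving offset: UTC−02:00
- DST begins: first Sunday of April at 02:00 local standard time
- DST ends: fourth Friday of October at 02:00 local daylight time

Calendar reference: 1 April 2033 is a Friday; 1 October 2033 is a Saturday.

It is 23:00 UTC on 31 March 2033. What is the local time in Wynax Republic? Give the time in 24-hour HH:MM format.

20:00

1 April 2033 is a Friday, so the first Sunday is April 3.
1 October 2033 is a Saturday, so the first Friday is October 7 and the fourth is October 28.
At the standard offset (UTC−03:00), 23:00 UTC − 3h = 20:00 Wynax Republic standard time.
Daylight saving runs 3 April – 28 October; the standard-time date in Wynax Republic, 31 March 2033, is outside that window, so Wynax Republic is on standard time at UTC−03:00.
23:00 UTC − 3h = 20:00 local.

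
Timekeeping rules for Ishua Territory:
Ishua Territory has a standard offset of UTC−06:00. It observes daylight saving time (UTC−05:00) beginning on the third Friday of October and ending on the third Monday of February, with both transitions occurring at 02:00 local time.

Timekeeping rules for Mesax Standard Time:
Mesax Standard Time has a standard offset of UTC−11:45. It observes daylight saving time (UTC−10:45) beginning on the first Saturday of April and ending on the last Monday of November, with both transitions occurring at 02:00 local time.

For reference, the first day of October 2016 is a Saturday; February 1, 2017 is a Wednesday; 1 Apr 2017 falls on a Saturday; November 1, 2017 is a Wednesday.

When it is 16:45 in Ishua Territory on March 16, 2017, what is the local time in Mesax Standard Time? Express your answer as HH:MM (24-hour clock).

11:00

1 October 2016 is a Saturday, so the first Friday is October 7 and the third is October 21.
1 February 2017 is a Wednesday, so the first Monday is February 6 and the third is February 20.
Daylight saving runs 21 October 2016 – 20 February 2017; March 16, 2017 is outside that window, so Ishua Territory is on standard time at UTC−06:00.
16:45 Ishua Territory + 6h = 22:45 UTC.
1 April 2017 is a Saturday, so the first Saturday is April 1.
1 November 2017 is a Wednesday, so Mondays fall on 6, 13, 20, 27; the last is November 27.
At the standard offset (UTC−11:45), 22:45 UTC − 11h45m = 11:00 Mesax Standard Time standard time.
The standard-time date in Mesax Standard Time, March 16, 2017, does not fall between 1 April and 27 November, so daylight saving is not in effect and Mesax Standard Time is at UTC−11:45.
22:45 UTC − 11h45m = 11:00 Mesax Standard Time.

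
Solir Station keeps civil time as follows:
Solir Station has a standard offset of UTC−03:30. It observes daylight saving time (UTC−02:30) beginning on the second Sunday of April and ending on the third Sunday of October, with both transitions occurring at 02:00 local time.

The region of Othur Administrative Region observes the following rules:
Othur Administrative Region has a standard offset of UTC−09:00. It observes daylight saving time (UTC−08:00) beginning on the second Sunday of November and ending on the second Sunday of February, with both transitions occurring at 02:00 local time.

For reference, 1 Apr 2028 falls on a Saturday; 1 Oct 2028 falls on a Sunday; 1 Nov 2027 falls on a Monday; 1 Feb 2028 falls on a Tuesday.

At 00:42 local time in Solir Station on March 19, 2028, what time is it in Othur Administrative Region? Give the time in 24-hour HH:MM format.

19:12

1 April 2028 is a Saturday, so the first Sunday is April 2 and the second is April 9.
1 October 2028 is a Sunday, so the first Sunday is October 1 and the third is October 15.
March 19, 2028 is outside the daylight-saving period (9 April – 15 October), so Solir Station is on standard time, UTC−03:30.
00:42 Solir Station + 3h30m = 04:12 UTC.
1 November 2027 is a Monday, so the first Sunday is November 7 and the second is November 14.
1 February 2028 is a Tuesday, so the first Sunday is February 6 and the second is February 13.
At the standard offset (UTC−09:00), 04:12 UTC − 9h = 19:12 Othur Administrative Region standard time (rolling into the previous day, 18 March 2028).
The standard-time date in Othur Administrative Region, March 18, 2028, does not fall between 14 November 2027 and 13 February 2028, so daylight saving is not in effect and Othur Administrative Region is at UTC−09:00.
04:12 UTC − 9h = 19:12 Othur Administrative Region (rolling into the previous day, 18 March 2028).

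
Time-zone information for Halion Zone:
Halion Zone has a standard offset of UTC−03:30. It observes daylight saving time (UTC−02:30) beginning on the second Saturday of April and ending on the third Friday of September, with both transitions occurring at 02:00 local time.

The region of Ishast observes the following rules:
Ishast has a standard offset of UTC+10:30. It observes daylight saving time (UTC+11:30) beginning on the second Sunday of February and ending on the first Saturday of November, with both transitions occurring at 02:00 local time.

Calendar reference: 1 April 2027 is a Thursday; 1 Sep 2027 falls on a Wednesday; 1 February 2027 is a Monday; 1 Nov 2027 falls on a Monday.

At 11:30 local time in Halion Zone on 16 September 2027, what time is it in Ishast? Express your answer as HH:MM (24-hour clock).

1 April 2027 is a Thursday, so the first Saturday is April 3 and the second is April 10.
1 September 2027 is a Wednesday, so the first Friday is September 3 and the third is September 17.
Daylight saving runs 10 April – 17 September; 16 September 2027 is inside that window, so Halion Zone is at UTC−02:30.
11:30 Halion Zone + 2h30m = 14:00 UTC.
1 February 2027 is a Monday, so the first Sunday is February 7 and the second is February 14.
1 November 2027 is a Monday, so the first Saturday is November 6.
At the standard offset (UTC+10:30), 14:00 UTC + 10h30m = 00:30 Ishast standard time (rolling into the next day, 17 September 2027).
Daylight saving runs 14 February – 6 November; the standard-time date in Ishast, 17 September 2027, is inside that window, so Ishast is at UTC+11:30.
14:00 UTC + 11h30m = 01:30 Ishast (rolling into the next day, 17 September 2027).

01:30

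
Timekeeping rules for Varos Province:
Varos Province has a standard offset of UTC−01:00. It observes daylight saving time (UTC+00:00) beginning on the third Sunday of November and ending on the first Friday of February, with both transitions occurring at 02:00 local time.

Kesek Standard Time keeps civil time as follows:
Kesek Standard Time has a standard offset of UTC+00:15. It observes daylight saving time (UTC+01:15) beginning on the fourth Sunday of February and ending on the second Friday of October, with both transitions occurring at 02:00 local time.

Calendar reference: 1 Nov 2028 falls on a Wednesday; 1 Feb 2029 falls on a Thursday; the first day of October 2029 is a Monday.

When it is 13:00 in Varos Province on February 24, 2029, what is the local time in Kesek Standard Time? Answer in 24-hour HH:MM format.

14:15

1 November 2028 is a Wednesday, so the first Sunday is November 5 and the third is November 19.
1 February 2029 is a Thursday, so the first Friday is February 2.
Daylight saving runs 19 November 2028 – 2 February 2029; February 24, 2029 is outside that window, so Varos Province is on standard time at UTC−01:00.
13:00 Varos Province + 1h = 14:00 UTC.
1 February 2029 is a Thursday, so the first Sunday is February 4 and the fourth is February 25.
1 October 2029 is a Monday, so the first Friday is October 5 and the second is October 12.
At the standard offset (UTC+00:15), 14:00 UTC + 0h15m = 14:15 Kesek Standard Time standard time.
The standard-time date in Kesek Standard Time, February 24, 2029, does not fall between 25 February and 12 October, so daylight saving is not in effect and Kesek Standard Time is at UTC+00:15.
14:00 UTC + 0h15m = 14:15 Kesek Standard Time.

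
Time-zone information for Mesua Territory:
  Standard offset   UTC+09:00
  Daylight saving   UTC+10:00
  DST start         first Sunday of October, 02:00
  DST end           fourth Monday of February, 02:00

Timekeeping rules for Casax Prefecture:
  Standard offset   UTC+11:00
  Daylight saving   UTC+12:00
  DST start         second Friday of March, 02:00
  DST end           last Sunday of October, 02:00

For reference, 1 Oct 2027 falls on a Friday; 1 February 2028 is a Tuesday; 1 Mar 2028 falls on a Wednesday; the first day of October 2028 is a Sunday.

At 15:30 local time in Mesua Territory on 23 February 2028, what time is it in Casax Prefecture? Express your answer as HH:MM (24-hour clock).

1 October 2027 is a Friday, so the first Sunday is October 3.
1 February 2028 is a Tuesday, so the first Monday is February 7 and the fourth is February 28.
Daylight saving runs 3 October 2027 – 28 February 2028; 23 February 2028 is inside that window, so Mesua Territory is at UTC+10:00.
15:30 Mesua Territory − 10h = 05:30 UTC.
1 March 2028 is a Wednesday, so the first Friday is March 3 and the second is March 10.
1 October 2028 is a Sunday, so Sundays fall on 1, 8, 15, 22, 29; the last is October 29.
At the standard offset (UTC+11:00), 05:30 UTC + 11h = 16:30 Casax Prefecture standard time.
The standard-time date in Casax Prefecture, 23 February 2028, does not fall between 10 March and 29 October, so daylight saving is not in effect and Casax Prefecture is at UTC+11:00.
05:30 UTC + 11h = 16:30 Casax Prefecture.

16:30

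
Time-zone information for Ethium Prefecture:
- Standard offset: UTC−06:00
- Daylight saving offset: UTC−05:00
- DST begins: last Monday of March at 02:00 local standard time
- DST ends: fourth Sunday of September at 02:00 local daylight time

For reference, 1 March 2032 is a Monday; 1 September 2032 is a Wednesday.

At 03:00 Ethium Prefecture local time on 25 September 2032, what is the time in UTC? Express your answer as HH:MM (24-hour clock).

08:00

1 March 2032 is a Monday, so Mondays fall on 1, 8, 15, 22, 29; the last is March 29.
1 September 2032 is a Wednesday, so the first Sunday is September 5 and the fourth is September 26.
25 September 2032 falls between 29 March and 26 September, so daylight saving is in effect and Ethium Prefecture is at UTC−05:00.
03:00 local + 5h = 08:00 UTC.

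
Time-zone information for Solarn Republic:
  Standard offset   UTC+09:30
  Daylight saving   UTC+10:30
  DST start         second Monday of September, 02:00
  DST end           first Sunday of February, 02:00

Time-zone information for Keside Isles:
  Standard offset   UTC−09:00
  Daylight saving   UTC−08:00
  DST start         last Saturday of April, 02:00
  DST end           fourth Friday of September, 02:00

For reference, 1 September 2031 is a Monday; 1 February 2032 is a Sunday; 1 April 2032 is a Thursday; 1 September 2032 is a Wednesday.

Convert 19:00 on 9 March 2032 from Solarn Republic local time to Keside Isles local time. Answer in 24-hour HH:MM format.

00:30

1 September 2031 is a Monday, so the first Monday is September 1 and the second is September 8.
1 February 2032 is a Sunday, so the first Sunday is February 1.
9 March 2032 does not fall between 8 September 2031 and 1 February 2032, so daylight saving is not in effect and Solarn Republic is at UTC+09:30.
19:00 Solarn Republic − 9h30m = 09:30 UTC.
1 April 2032 is a Thursday, so Saturdays fall on 3, 10, 17, 24; the last is April 24.
1 September 2032 is a Wednesday, so the first Friday is September 3 and the fourth is September 24.
At the standard offset (UTC−09:00), 09:30 UTC − 9h = 00:30 Keside Isles standard time.
The standard-time date in Keside Isles, 9 March 2032, is outside the daylight-saving period (24 April – 24 September), so Keside Isles is on standard time, UTC−09:00.
09:30 UTC − 9h = 00:30 Keside Isles.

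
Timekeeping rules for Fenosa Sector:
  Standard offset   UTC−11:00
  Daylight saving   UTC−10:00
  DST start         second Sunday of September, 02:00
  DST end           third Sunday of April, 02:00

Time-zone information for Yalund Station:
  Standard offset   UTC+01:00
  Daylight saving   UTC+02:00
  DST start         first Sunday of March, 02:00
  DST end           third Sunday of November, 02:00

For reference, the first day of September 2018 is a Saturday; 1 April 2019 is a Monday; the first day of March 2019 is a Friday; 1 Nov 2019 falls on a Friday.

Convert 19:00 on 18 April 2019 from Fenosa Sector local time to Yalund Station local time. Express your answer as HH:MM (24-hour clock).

1 September 2018 is a Saturday, so the first Sunday is September 2 and the second is September 9.
1 April 2019 is a Monday, so the first Sunday is April 7 and the third is April 21.
18 April 2019 falls between 9 September 2018 and 21 April 2019, so daylight saving is in effect and Fenosa Sector is at UTC−10:00.
19:00 Fenosa Sector + 10h = 05:00 UTC (rolling into the next day, 19 April 2019).
1 March 2019 is a Friday, so the first Sunday is March 3.
1 November 2019 is a Friday, so the first Sunday is November 3 and the third is November 17.
At the standard offset (UTC+01:00), 05:00 UTC + 1h = 06:00 Yalund Station standard time.
The standard-time date in Yalund Station, 19 April 2019, lies within the daylight-saving period (3 March – 17 November), so Yalund Station is on daylight time, UTC+02:00.
05:00 UTC + 2h = 07:00 Yalund Station.

07:00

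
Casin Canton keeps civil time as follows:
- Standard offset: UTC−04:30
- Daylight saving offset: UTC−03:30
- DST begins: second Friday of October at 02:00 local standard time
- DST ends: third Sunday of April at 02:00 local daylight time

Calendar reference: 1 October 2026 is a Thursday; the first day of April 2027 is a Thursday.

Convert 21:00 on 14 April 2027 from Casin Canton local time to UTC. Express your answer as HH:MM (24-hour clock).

1 October 2026 is a Thursday, so the first Friday is October 2 and the second is October 9.
1 April 2027 is a Thursday, so the first Sunday is April 4 and the third is April 18.
14 April 2027 lies within the daylight-saving period (9 October 2026 – 18 April 2027), so Casin Canton is on daylight time, UTC−03:30.
21:00 local + 3h30m = 00:30 UTC (rolling into the next day, 15 April 2027).

00:30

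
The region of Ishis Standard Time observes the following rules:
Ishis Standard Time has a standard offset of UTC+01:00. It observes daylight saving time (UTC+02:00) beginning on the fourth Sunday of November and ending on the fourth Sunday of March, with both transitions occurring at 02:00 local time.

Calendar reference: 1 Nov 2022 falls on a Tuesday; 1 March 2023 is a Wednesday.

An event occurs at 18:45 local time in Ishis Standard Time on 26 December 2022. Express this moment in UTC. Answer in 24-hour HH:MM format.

1 November 2022 is a Tuesday, so the first Sunday is November 6 and the fourth is November 27.
1 March 2023 is a Wednesday, so the first Sunday is March 5 and the fourth is March 26.
26 December 2022 falls between 27 November 2022 and 26 March 2023, so daylight saving is in effect and Ishis Standard Time is at UTC+02:00.
18:45 local − 2h = 16:45 UTC.

16:45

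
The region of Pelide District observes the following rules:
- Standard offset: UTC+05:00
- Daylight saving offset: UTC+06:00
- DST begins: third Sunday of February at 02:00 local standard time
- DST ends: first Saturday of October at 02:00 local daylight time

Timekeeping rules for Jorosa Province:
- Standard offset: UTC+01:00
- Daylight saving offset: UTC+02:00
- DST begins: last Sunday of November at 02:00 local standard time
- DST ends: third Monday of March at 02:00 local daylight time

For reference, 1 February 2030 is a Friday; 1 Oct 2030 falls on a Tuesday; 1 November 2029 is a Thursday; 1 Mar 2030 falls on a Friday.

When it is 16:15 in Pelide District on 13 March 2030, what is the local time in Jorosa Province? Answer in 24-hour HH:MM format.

1 February 2030 is a Friday, so the first Sunday is February 3 and the third is February 17.
1 October 2030 is a Tuesday, so the first Saturday is October 5.
Daylight saving runs 17 February – 5 October; 13 March 2030 is inside that window, so Pelide District is at UTC+06:00.
16:15 Pelide District − 6h = 10:15 UTC.
1 November 2029 is a Thursday, so Sundays fall on 4, 11, 18, 25; the last is November 25.
1 March 2030 is a Friday, so the first Monday is March 4 and the third is March 18.
At the standard offset (UTC+01:00), 10:15 UTC + 1h = 11:15 Jorosa Province standard time.
The standard-time date in Jorosa Province, 13 March 2030, lies within the daylight-saving period (25 November 2029 – 18 March 2030), so Jorosa Province is on daylight time, UTC+02:00.
10:15 UTC + 2h = 12:15 Jorosa Province.

12:15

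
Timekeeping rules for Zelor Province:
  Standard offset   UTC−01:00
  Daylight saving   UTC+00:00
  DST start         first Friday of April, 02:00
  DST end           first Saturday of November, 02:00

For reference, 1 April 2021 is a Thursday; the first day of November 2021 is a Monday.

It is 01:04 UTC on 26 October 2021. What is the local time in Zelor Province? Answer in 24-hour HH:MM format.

1 April 2021 is a Thursday, so the first Friday is April 2.
1 November 2021 is a Monday, so the first Saturday is November 6.
At the standard offset (UTC−01:00), 01:04 UTC − 1h = 00:04 Zelor Province standard time.
The standard-time date in Zelor Province, 26 October 2021, falls between 2 April and 6 November, so daylight saving is in effect and Zelor Province is at UTC+00:00.
01:04 UTC + 0h = 01:04 local.

01:04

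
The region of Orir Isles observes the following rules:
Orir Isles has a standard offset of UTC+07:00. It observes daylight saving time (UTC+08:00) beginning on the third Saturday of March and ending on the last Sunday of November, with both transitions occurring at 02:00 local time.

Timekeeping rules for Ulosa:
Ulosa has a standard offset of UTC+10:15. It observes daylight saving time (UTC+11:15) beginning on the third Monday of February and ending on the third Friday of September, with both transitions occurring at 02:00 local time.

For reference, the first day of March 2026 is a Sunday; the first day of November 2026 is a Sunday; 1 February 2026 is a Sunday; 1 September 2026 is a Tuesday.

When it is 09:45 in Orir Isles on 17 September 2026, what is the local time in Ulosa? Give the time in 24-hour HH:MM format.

1 March 2026 is a Sunday, so the first Saturday is March 7 and the third is March 21.
1 November 2026 is a Sunday, so Sundays fall on 1, 8, 15, 22, 29; the last is November 29.
17 September 2026 lies within the daylight-saving period (21 March – 29 November), so Orir Isles is on daylight time, UTC+08:00.
09:45 Orir Isles − 8h = 01:45 UTC.
1 February 2026 is a Sunday, so the first Monday is February 2 and the third is February 16.
1 September 2026 is a Tuesday, so the first Friday is September 4 and the third is September 18.
At the standard offset (UTC+10:15), 01:45 UTC + 10h15m = 12:00 Ulosa standard time.
The standard-time date in Ulosa, 17 September 2026, falls between 16 February and 18 September, so daylight saving is in effect and Ulosa is at UTC+11:15.
01:45 UTC + 11h15m = 13:00 Ulosa.

13:00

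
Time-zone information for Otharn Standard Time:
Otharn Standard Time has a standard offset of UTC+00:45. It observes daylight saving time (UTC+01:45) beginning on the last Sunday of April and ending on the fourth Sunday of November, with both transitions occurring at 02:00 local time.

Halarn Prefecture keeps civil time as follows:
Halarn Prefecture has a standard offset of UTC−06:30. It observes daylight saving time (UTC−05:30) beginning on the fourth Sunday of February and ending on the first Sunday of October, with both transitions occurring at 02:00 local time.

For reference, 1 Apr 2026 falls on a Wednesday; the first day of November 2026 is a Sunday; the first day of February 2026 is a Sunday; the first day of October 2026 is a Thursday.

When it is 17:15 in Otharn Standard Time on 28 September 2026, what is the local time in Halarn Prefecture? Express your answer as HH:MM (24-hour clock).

1 April 2026 is a Wednesday, so Sundays fall on 5, 12, 19, 26; the last is April 26.
1 November 2026 is a Sunday, so the first Sunday is November 1 and the fourth is November 22.
Daylight saving runs 26 April – 22 November; 28 September 2026 is inside that window, so Otharn Standard Time is at UTC+01:45.
17:15 Otharn Standard Time − 1h45m = 15:30 UTC.
1 February 2026 is a Sunday, so the first Sunday is February 1 and the fourth is February 22.
1 October 2026 is a Thursday, so the first Sunday is October 4.
At the standard offset (UTC−06:30), 15:30 UTC − 6h30m = 09:00 Halarn Prefecture standard time.
Daylight saving runs 22 February – 4 October; the standard-time date in Halarn Prefecture, 28 September 2026, is inside that window, so Halarn Prefecture is at UTC−05:30.
15:30 UTC − 5h30m = 10:00 Halarn Prefecture.

10:00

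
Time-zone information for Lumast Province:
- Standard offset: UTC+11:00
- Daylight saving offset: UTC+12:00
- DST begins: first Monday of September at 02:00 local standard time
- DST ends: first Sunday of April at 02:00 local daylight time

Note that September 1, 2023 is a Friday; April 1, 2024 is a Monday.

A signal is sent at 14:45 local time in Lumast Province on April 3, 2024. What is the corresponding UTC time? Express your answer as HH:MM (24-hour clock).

02:45

1 September 2023 is a Friday, so the first Monday is September 4.
1 April 2024 is a Monday, so the first Sunday is April 7.
April 3, 2024 lies within the daylight-saving period (4 September 2023 – 7 April 2024), so Lumast Province is on daylight time, UTC+12:00.
14:45 local − 12h = 02:45 UTC.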